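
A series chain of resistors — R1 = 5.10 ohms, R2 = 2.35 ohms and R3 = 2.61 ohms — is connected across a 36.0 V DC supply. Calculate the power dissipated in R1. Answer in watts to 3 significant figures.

65.3 W

Since the resistors are in series they all carry the loop current I = V/R_total; the power in any one is I²R.
R_total = 5.10 + 2.35 + 2.61 = 10.06 Ω
I = V / R_total = 36.0 / 10.06 = 3.579 A
P_R1 = I² × R1 = (3.579)² × 5.10 = 65.31 W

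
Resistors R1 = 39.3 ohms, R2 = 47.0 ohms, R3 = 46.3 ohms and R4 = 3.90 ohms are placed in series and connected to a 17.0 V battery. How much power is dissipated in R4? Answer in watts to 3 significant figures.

0.0605 W

The current is common to all series resistors; compute it, then apply P = I²R for the target.
R_total = 39.3 + 47.0 + 46.3 + 3.90 = 136.5 Ω
I = V / R_total = 17.0 / 136.5 = 0.1245 A
P_R4 = I² × R4 = (0.1245)² × 3.90 = 0.06049 W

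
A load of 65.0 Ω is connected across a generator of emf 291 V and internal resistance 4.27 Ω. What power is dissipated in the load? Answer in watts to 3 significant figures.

With r and R in series, I = ε/(r+R); the load dissipates I²R.
I = ε / (r + R) = 291 / (4.27 + 65.0) = 4.201 A
P_load = I² R = (4.201)² × 65.0 = 1147 W

1150 W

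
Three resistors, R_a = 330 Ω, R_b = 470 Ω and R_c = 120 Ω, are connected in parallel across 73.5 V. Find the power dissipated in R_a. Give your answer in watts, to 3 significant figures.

Each parallel branch sees the full supply voltage, so P = V²/R applies directly to the target branch.
P_R_a = V² / R_a = (73.5)² / 330 Ω = 16.37 W

16.4 W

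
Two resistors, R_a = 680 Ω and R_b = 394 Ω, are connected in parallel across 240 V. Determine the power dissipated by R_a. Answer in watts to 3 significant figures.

The supply voltage appears across each parallel branch — just use P = V²/R_a.
P_R_a = V² / R_a = (240)² / 680 Ω = 84.71 W

84.7 W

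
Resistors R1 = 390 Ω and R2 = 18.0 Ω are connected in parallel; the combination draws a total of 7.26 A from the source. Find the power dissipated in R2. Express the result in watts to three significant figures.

867 W

Parallel branches share V, not I — compute V via R_eq, then use V²/R for the target branch.
1/R_eq = 1/390 + 1/18.0 ⇒ R_eq = 17.21 Ω
V = I_total × R_eq = 7.260 × 17.21 = 124.9 V
P_R2 = V² / R2 = (124.9)² / 18.0 = 866.9 W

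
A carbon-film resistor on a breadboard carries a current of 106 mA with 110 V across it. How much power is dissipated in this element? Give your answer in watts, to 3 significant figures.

With V and I both given, power follows immediately from P = V I.
P = 110 V × 0.1060 A = 11.66 W

11.7 W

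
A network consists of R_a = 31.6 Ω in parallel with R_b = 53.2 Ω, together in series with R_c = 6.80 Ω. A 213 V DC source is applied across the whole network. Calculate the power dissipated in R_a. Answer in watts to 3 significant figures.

796 W

Reduce the parallel combination to a single R_p; the circuit then becomes R_p in series with the remaining resistor.
R_p = (31.6×53.2)/(31.6+53.2) = 19.82 Ω
R_total = R_p + 6.80 = 19.82 + 6.80 = 26.62 Ω
I = V / R_total = 213 / 26.62 = 8.000 A
Voltage across the parallel pair: V_p = I × R_p = 8.000 × 19.82 = 158.6 V
R_a sits across V_p; its power is V_p²/R.
P_R_a = (158.6)² / 31.6 = 796.0 W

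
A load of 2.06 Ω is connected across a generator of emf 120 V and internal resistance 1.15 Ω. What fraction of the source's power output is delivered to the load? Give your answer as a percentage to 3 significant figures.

η = P_load/(P_load+P_int) = I²R/(I²R+I²r) = R/(R+r) — the I² cancels for series elements.
η = R / (R + r) = 2.06 / (2.06 + 1.15) = 0.6417

64.2 %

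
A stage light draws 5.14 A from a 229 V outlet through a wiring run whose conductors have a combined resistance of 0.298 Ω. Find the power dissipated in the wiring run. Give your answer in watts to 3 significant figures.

7.87 W

Only the current and the line resistance are needed for the I²R loss.
The wiring run carries the full 5.14 A.
P_line = I² R_line = (5.140)² × 0.298 = 7.873 W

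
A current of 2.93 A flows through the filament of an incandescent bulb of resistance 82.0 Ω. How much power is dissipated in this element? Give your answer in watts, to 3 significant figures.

The current through and the resistance of the element are both given; use P = I²R.
P = (2.930 A)² × 82.0 Ω = 704.0 W

704 W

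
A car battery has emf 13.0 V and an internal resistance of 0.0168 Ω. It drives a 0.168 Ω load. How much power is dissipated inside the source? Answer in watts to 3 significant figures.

83.1 W

r is in series with the load, so it carries the full circuit current — the loss in it is I²r.
I = ε / (r + R) = 13.0 / (0.0168 + 0.168) = 70.35 A
P_int = I² r = (70.35)² × 0.0168 = 83.14 W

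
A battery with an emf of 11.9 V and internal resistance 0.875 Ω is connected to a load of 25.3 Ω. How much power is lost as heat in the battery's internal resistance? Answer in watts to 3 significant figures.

The source's internal resistance is just another series element carrying I; its dissipation is I²r.
I = ε / (r + R) = 11.9 / (0.875 + 25.3) = 0.4546 A
P_int = I² r = (0.4546)² × 0.875 = 0.1809 W

0.181 W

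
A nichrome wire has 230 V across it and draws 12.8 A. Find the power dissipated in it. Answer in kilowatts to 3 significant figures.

With V and I both given, power follows immediately from P = V I.
P = 230 V × 12.80 A = 2944 W

2.94 kW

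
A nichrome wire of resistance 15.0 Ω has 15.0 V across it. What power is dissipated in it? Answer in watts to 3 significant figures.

15.0 W

Voltage and resistance are given, so P = V²/R is the one-step route.
P = (15.0 V)² / 15.0 Ω = 15.00 W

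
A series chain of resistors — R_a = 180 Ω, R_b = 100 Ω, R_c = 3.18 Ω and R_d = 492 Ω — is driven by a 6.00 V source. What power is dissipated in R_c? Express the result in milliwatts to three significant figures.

0.191 mW

Series elements share the same current, so find I first, then use P = I²R.
R_total = 180 + 100 + 3.18 + 492 = 775.2 Ω
I = V / R_total = 6.00 / 775.2 = 0.007740 A
P_R_c = I² × R_c = (0.007740)² × 3.18 = 0.0001905 W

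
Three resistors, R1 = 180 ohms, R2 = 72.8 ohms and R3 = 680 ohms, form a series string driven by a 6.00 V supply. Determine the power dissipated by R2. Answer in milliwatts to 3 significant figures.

In a series string the same current flows through every resistor — find that current, then P = I²R for the one we want.
R_total = 180 + 72.8 + 680 = 932.8 Ω
I = V / R_total = 6.00 / 932.8 = 0.006432 A
P_R2 = I² × R2 = (0.006432)² × 72.8 = 0.003012 W

3.01 mW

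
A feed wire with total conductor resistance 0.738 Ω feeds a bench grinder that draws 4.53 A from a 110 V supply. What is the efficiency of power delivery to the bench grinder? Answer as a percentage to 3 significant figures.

97.0 %

The feed wire carries the full 4.53 A.
P_line = I² R_line = (4.530)² × 0.738 = 15.14 W
P_source = V I = 110 × 4.530 = 498.3 W; P_load = 483.2 W
η = P_load / P_source = 483.2 / 498.3 = 0.9696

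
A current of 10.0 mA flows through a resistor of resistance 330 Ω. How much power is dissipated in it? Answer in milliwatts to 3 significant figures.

The current through and the resistance of the element are both given; use P = I²R.
P = (0.01000 A)² × 330 Ω = 0.03300 W

33.0 mW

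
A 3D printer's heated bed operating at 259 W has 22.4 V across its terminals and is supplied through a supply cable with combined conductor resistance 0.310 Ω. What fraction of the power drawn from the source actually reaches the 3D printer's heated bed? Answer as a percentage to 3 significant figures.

I = P / V = 259 / 22.4 = 11.56 A through the supply cable.
P_line = I² R_line = (11.56)² × 0.310 = 41.44 W
P_source = P_load + P_line = 259.0 + 41.44 = 300.4 W
η = P_load / P_source = 259.0 / 300.4 = 0.8621

86.2 %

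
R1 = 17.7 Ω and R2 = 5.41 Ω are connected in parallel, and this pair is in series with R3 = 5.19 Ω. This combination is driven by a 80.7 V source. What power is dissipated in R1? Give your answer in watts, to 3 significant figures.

Collapse the R1‖R2 pair into one equivalent R_p; then R_p and R3 form a series string.
R_p = (17.7×5.41)/(17.7+5.41) = 4.144 Ω
R_total = R_p + 5.19 = 4.144 + 5.19 = 9.334 Ω
I = V / R_total = 80.7 / 9.334 = 8.646 A
Voltage across the parallel pair: V_p = I × R_p = 8.646 × 4.144 = 35.83 V
R1 sits across V_p; its power is V_p²/R.
P_R1 = (35.83)² / 17.7 = 72.51 W

72.5 W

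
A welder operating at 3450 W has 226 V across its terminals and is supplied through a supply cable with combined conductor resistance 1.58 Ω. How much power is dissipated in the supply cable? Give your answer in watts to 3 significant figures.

368 W

Line loss is just I²R for the cable — we know both I and R_line directly.
I = P / V = 3450 / 226 = 15.27 A through the supply cable.
P_line = I² R_line = (15.27)² × 1.58 = 368.2 W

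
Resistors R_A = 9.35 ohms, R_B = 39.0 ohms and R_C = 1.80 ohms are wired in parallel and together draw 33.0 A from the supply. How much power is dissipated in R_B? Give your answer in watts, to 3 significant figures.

59.0 W

The branches share the same voltage, but only the total current is given — find V from the equivalent resistance first.
1/R_eq = 1/9.35 + 1/39.0 + 1/1.80 ⇒ R_eq = 1.453 Ω
V = I_total × R_eq = 33.00 × 1.453 = 47.95 V
P_R_B = V² / R_B = (47.95)² / 39.0 = 58.97 W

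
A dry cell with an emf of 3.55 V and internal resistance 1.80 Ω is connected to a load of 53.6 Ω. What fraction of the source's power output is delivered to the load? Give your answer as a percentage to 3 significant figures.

96.8 %

Both r and R carry the same current, so the power split is just the resistance split: η = R/(R+r).
η = R / (R + r) = 53.6 / (53.6 + 1.80) = 0.9675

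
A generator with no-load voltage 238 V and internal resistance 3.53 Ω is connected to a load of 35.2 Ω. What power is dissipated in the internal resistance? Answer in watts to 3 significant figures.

133 W

Internal loss is I²r, with I set by the total series resistance r+R.
I = ε / (r + R) = 238 / (3.53 + 35.2) = 6.145 A
P_int = I² r = (6.145)² × 3.53 = 133.3 W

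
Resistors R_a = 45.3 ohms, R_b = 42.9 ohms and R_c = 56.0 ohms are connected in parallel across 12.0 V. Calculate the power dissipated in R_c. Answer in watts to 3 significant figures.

2.57 W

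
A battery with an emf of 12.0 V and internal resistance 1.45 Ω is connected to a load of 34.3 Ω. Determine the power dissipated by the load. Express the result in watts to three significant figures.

Find the circuit current first, then P = I²R for the load (series elements share I).
I = ε / (r + R) = 12.0 / (1.45 + 34.3) = 0.3357 A
P_load = I² R = (0.3357)² × 34.3 = 3.865 W

3.86 W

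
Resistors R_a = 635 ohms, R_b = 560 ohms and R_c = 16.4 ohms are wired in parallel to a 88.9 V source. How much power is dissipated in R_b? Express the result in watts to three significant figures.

14.1 W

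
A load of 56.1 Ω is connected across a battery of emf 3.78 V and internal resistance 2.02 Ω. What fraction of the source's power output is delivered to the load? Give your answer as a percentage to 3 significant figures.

Efficiency is P_load / P_total. With a series r and R sharing the same I, P = I²R for each, so η = R/(R+r).
η = R / (R + r) = 56.1 / (56.1 + 2.02) = 0.9652

96.5 %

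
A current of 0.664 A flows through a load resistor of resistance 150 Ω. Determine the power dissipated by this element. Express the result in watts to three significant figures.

Current and resistance are given, so P = I²R is the direct form.
P = (0.6640 A)² × 150 Ω = 66.13 W

66.1 W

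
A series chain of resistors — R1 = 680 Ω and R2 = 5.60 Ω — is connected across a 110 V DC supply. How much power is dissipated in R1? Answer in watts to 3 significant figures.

Every series element carries the same I. Get I from the total resistance, then P = I² × R1.
R_total = 680 + 5.60 = 685.6 Ω
I = V / R_total = 110 / 685.6 = 0.1604 A
P_R1 = I² × R1 = (0.1604)² × 680 = 17.50 W

17.5 W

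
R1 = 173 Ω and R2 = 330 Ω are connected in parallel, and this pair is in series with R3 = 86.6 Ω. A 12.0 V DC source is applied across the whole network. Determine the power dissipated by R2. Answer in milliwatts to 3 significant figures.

140 mW

Combine R1 and R2 into their parallel equivalent first, reducing the network to two series resistors.
R_p = (173×330)/(173+330) = 113.5 Ω
R_total = R_p + 86.6 = 113.5 + 86.6 = 200.1 Ω
I = V / R_total = 12.0 / 200.1 = 0.05997 A
Voltage across the parallel pair: V_p = I × R_p = 0.05997 × 113.5 = 6.807 V
R2 has V_p across it, so P = V_p²/R2.
P_R2 = (6.807)² / 330 = 0.1404 W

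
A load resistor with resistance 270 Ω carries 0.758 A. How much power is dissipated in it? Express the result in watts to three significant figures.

155 W

With I and R stated, P = I²R applies in one step.
P = (0.7580 A)² × 270 Ω = 155.1 W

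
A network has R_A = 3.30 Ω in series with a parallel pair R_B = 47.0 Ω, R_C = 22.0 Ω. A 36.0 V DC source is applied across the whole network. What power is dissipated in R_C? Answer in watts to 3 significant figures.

Collapse R_B‖R_C to a single equivalent, reducing the network to two series elements.
R_p = (47.0×22.0)/(47.0+22.0) = 14.99 Ω
R_total = 3.30 + 14.99 = 18.29 Ω
I = V / R_total = 36.0 / 18.29 = 1.969 A
Voltage across the parallel pair: V_p = I × R_p = 1.969 × 14.99 = 29.50 V
R_C is across V_p, so use P = V²/R for that branch.
P_R_C = (29.50)² / 22.0 = 39.57 W

39.6 W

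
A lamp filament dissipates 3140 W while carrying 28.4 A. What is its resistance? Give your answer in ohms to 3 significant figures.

Rearranging the power relation for the two known quantities gives R = P / I².
R = 3140 / (28.40)² = 3.893 Ω

3.89 Ω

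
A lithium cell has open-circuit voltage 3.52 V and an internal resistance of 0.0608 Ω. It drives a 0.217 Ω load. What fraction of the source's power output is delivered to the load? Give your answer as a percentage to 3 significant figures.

Both r and R carry the same current, so the power split is just the resistance split: η = R/(R+r).
η = R / (R + r) = 0.217 / (0.217 + 0.0608) = 0.7811

78.1 %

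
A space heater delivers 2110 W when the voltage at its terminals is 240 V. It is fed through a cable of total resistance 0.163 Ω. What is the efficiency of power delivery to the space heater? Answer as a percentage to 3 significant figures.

I = P / V = 2110 / 240 = 8.792 A through the cable.
P_line = I² R_line = (8.792)² × 0.163 = 12.60 W
P_source = P_load + P_line = 2110 + 12.60 = 2123 W
η = P_load / P_source = 2110 / 2123 = 0.9941

99.4 %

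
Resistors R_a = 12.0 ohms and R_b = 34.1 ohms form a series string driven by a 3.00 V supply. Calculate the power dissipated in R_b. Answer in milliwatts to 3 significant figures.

The current is common to all series resistors; compute it, then apply P = I²R for the target.
R_total = 12.0 + 34.1 = 46.10 Ω
I = V / R_total = 3.00 / 46.10 = 0.06508 A
P_R_b = I² × R_b = (0.06508)² × 34.1 = 0.1444 W

144 mW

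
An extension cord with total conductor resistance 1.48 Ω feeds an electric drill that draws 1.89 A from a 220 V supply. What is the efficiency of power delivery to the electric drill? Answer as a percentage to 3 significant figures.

98.7 %

The extension cord carries the full 1.89 A.
P_line = I² R_line = (1.890)² × 1.48 = 5.287 W
P_source = V I = 220 × 1.890 = 415.8 W; P_load = 410.5 W
η = P_load / P_source = 410.5 / 415.8 = 0.9873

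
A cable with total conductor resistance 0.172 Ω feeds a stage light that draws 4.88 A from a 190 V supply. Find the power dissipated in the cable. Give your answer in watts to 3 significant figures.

4.10 W

The cable is a series resistance carrying the load current; its dissipation is I²R_line.
The cable carries the full 4.88 A.
P_line = I² R_line = (4.880)² × 0.172 = 4.096 W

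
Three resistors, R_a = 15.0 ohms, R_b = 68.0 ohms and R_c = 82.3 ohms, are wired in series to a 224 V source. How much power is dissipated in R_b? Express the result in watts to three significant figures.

In a series string the same current flows through every resistor — find that current, then P = I²R for the one we want.
R_total = 15.0 + 68.0 + 82.3 = 165.3 Ω
I = V / R_total = 224 / 165.3 = 1.355 A
P_R_b = I² × R_b = (1.355)² × 68.0 = 124.9 W

125 W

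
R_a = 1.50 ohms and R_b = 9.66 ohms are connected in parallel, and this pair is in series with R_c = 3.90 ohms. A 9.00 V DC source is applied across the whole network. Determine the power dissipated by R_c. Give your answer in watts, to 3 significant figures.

11.7 W

First find R_p for the parallel pair, then treat R_p + R_c as a series loop.
R_p = (1.50×9.66)/(1.50+9.66) = 1.298 Ω
R_total = R_p + 3.90 = 1.298 + 3.90 = 5.198 Ω
I = V / R_total = 9.00 / 5.198 = 1.731 A
All the supply current flows through R_c; use P = I²R_c.
P_R_c = (1.731)² × 3.90 = 11.69 W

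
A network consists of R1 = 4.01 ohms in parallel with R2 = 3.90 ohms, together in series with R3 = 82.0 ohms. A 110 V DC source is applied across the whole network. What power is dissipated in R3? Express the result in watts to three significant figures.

Reduce the parallel combination to a single R_p; the circuit then becomes R_p in series with the remaining resistor.
R_p = (4.01×3.90)/(4.01+3.90) = 1.977 Ω
R_total = R_p + 82.0 = 1.977 + 82.0 = 83.98 Ω
I = V / R_total = 110 / 83.98 = 1.310 A
R3 is the series element, so its power is I²R.
P_R3 = (1.310)² × 82.0 = 140.7 W

141 W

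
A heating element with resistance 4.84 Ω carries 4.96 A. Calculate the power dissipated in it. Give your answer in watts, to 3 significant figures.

119 W

Current and resistance are given, so P = I²R is the direct form.
P = (4.960 A)² × 4.84 Ω = 119.1 W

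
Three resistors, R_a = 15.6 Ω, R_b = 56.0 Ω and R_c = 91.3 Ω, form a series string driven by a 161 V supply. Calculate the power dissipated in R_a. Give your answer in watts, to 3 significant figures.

Every series element carries the same I. Get I from the total resistance, then P = I² × R_a.
R_total = 15.6 + 56.0 + 91.3 = 162.9 Ω
I = V / R_total = 161 / 162.9 = 0.9883 A
P_R_a = I² × R_a = (0.9883)² × 15.6 = 15.24 W

15.2 W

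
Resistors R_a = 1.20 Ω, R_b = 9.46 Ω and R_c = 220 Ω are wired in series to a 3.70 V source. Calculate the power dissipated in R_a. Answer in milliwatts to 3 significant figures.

In a series string the same current flows through every resistor — find that current, then P = I²R for the one we want.
R_total = 1.20 + 9.46 + 220 = 230.7 Ω
I = V / R_total = 3.70 / 230.7 = 0.01604 A
P_R_a = I² × R_a = (0.01604)² × 1.20 = 0.0003088 W

0.309 mW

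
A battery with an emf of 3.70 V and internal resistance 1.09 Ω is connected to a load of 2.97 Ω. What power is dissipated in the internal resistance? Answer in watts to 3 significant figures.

0.905 W

The source's internal resistance is just another series element carrying I; its dissipation is I²r.
I = ε / (r + R) = 3.70 / (1.09 + 2.97) = 0.9113 A
P_int = I² r = (0.9113)² × 1.09 = 0.9053 W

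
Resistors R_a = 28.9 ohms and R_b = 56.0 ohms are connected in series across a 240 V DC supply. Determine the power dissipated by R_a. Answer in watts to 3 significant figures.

231 W

Every series element carries the same I. Get I from the total resistance, then P = I² × R_a.
R_total = 28.9 + 56.0 = 84.90 Ω
I = V / R_total = 240 / 84.90 = 2.827 A
P_R_a = I² × R_a = (2.827)² × 28.9 = 230.9 W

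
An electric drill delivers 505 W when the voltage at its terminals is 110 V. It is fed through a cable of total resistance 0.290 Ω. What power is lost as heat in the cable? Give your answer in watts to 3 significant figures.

The cable is a series resistance carrying the load current; its dissipation is I²R_line.
I = P / V = 505 / 110 = 4.591 A through the cable.
P_line = I² R_line = (4.591)² × 0.290 = 6.112 W

6.11 W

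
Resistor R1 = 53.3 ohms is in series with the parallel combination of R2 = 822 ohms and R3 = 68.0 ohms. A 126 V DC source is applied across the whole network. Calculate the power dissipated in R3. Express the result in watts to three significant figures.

Collapse R2‖R3 to a single equivalent, reducing the network to two series elements.
R_p = (822×68.0)/(822+68.0) = 62.80 Ω
R_total = 53.3 + 62.80 = 116.1 Ω
I = V / R_total = 126 / 116.1 = 1.085 A
Voltage across the parallel pair: V_p = I × R_p = 1.085 × 62.80 = 68.16 V
R3 is across V_p, so use P = V²/R for that branch.
P_R3 = (68.16)² / 68.0 = 68.31 W

68.3 W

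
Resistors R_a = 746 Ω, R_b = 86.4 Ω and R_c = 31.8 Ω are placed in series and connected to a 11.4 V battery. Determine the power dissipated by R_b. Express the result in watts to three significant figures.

0.0150 W

Since the resistors are in series they all carry the loop current I = V/R_total; the power in any one is I²R.
R_total = 746 + 86.4 + 31.8 = 864.2 Ω
I = V / R_total = 11.4 / 864.2 = 0.01319 A
P_R_b = I² × R_b = (0.01319)² × 86.4 = 0.01503 W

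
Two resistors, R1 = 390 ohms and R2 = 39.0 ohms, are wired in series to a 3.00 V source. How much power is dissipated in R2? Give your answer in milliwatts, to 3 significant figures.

1.91 mW

In a series string the same current flows through every resistor — find that current, then P = I²R for the one we want.
R_total = 390 + 39.0 = 429.0 Ω
I = V / R_total = 3.00 / 429.0 = 0.006993 A
P_R2 = I² × R2 = (0.006993)² × 39.0 = 0.001907 W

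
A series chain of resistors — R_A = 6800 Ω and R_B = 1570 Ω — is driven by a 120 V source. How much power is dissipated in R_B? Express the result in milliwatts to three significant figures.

In a series string the same current flows through every resistor — find that current, then P = I²R for the one we want.
R_total = 6800 + 1570 = 8370 Ω
I = V / R_total = 120 / 8370 = 0.01434 A
P_R_B = I² × R_B = (0.01434)² × 1570 = 0.3227 W

323 mW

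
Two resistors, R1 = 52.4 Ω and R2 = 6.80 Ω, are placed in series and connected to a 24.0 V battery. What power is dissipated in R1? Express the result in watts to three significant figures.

In a series string the same current flows through every resistor — find that current, then P = I²R for the one we want.
R_total = 52.4 + 6.80 = 59.20 Ω
I = V / R_total = 24.0 / 59.20 = 0.4054 A
P_R1 = I² × R1 = (0.4054)² × 52.4 = 8.612 W

8.61 W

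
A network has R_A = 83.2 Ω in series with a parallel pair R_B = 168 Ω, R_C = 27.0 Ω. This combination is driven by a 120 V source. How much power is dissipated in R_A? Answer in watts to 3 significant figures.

106 W

First combine the parallel branches into one equivalent R_p, then R_A + R_p is a series pair.
R_p = (168×27.0)/(168+27.0) = 23.26 Ω
R_total = 83.2 + 23.26 = 106.5 Ω
I = V / R_total = 120 / 106.5 = 1.127 A
All the current flows through R_A; use P = I²R.
P_R_A = (1.127)² × 83.2 = 105.7 W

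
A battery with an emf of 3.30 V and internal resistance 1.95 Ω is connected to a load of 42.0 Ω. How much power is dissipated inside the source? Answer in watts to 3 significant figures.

Internal loss is I²r, with I set by the total series resistance r+R.
I = ε / (r + R) = 3.30 / (1.95 + 42.0) = 0.07509 A
P_int = I² r = (0.07509)² × 1.95 = 0.01099 W

0.0110 W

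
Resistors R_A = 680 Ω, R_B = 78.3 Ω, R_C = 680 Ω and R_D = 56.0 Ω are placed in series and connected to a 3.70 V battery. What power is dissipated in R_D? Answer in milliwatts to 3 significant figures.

In a series string the same current flows through every resistor — find that current, then P = I²R for the one we want.
R_total = 680 + 78.3 + 680 + 56.0 = 1494 Ω
I = V / R_total = 3.70 / 1494 = 0.002476 A
P_R_D = I² × R_D = (0.002476)² × 56.0 = 0.0003433 W

0.343 mW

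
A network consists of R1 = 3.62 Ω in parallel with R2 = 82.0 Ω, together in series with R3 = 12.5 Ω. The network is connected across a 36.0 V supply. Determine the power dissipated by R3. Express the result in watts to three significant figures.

63.5 W

Reduce the parallel combination to a single R_p; the circuit then becomes R_p in series with the remaining resistor.
R_p = (3.62×82.0)/(3.62+82.0) = 3.467 Ω
R_total = R_p + 12.5 = 3.467 + 12.5 = 15.97 Ω
I = V / R_total = 36.0 / 15.97 = 2.255 A
R3 carries the full series current, so P = I²R.
P_R3 = (2.255)² × 12.5 = 63.54 W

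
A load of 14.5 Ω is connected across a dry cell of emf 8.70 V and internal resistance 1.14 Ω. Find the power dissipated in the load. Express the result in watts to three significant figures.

4.49 W

Load and internal resistance form a series loop — compute the loop current, then the load power via I²R.
I = ε / (r + R) = 8.70 / (1.14 + 14.5) = 0.5563 A
P_load = I² R = (0.5563)² × 14.5 = 4.487 W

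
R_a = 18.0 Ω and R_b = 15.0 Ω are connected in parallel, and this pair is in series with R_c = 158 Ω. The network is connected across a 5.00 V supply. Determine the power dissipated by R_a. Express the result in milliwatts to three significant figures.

Combine R_a and R_b into their parallel equivalent first, reducing the network to two series resistors.
R_p = (18.0×15.0)/(18.0+15.0) = 8.182 Ω
R_total = R_p + 158 = 8.182 + 158 = 166.2 Ω
I = V / R_total = 5.00 / 166.2 = 0.03009 A
Voltage across the parallel pair: V_p = I × R_p = 0.03009 × 8.182 = 0.2462 V
R_a has V_p across it, so P = V_p²/R_a.
P_R_a = (0.2462)² / 18.0 = 0.003367 W

3.37 mW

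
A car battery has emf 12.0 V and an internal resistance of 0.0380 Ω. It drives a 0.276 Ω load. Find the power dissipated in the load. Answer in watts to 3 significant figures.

Load and internal resistance form a series loop — compute the loop current, then the load power via I²R.
I = ε / (r + R) = 12.0 / (0.0380 + 0.276) = 38.22 A
P_load = I² R = (38.22)² × 0.276 = 403.1 W

403 W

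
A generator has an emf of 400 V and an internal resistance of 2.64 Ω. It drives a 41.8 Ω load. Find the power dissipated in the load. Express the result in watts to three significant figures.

3390 W

With r and R in series, I = ε/(r+R); the load dissipates I²R.
I = ε / (r + R) = 400 / (2.64 + 41.8) = 9.001 A
P_load = I² R = (9.001)² × 41.8 = 3386 W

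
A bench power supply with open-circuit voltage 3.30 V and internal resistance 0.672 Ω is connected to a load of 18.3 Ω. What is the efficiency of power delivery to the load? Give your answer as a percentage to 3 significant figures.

96.5 %

Both r and R carry the same current, so the power split is just the resistance split: η = R/(R+r).
η = R / (R + r) = 18.3 / (18.3 + 0.672) = 0.9646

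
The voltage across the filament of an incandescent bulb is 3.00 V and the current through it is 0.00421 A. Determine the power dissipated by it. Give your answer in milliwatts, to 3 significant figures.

12.6 mW

With V and I both given, power follows immediately from P = V I.
P = 3.00 V × 0.004210 A = 0.01263 W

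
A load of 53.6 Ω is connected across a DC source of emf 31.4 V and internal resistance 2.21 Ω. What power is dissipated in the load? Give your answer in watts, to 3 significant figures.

17.0 W

Find the circuit current first, then P = I²R for the load (series elements share I).
I = ε / (r + R) = 31.4 / (2.21 + 53.6) = 0.5626 A
P_load = I² R = (0.5626)² × 53.6 = 16.97 W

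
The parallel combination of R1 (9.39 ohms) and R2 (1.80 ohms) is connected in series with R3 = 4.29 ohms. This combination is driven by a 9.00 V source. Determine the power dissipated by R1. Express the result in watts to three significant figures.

0.585 W

First find R_p for the parallel pair, then treat R_p + R3 as a series loop.
R_p = (9.39×1.80)/(9.39+1.80) = 1.510 Ω
R_total = R_p + 4.29 = 1.510 + 4.29 = 5.800 Ω
I = V / R_total = 9.00 / 5.800 = 1.552 A
Voltage across the parallel pair: V_p = I × R_p = 1.552 × 1.510 = 2.344 V
Use P = V²/R for R1 with V = V_p.
P_R1 = (2.344)² / 9.39 = 0.5849 W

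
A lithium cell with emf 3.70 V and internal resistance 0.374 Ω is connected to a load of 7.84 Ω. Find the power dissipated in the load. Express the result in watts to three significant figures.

Load and internal resistance form a series loop — compute the loop current, then the load power via I²R.
I = ε / (r + R) = 3.70 / (0.374 + 7.84) = 0.4505 A
P_load = I² R = (0.4505)² × 7.84 = 1.591 W

1.59 W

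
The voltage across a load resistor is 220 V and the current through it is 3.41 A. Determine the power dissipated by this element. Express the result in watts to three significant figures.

750 W

Since both terminal voltage and current are stated, P = V I gives the power in one step.
P = 220 V × 3.410 A = 750.2 W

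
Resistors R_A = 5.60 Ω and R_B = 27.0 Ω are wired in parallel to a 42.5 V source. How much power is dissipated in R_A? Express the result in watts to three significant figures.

Each parallel branch sees the full supply voltage, so P = V²/R applies directly to the target branch.
P_R_A = V² / R_A = (42.5)² / 5.60 Ω = 322.5 W

323 W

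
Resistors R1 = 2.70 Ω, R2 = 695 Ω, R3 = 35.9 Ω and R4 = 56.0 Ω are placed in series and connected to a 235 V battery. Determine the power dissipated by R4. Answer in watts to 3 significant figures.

4.96 W

Series elements share the same current, so find I first, then use P = I²R.
R_total = 2.70 + 695 + 35.9 + 56.0 = 789.6 Ω
I = V / R_total = 235 / 789.6 = 0.2976 A
P_R4 = I² × R4 = (0.2976)² × 56.0 = 4.960 W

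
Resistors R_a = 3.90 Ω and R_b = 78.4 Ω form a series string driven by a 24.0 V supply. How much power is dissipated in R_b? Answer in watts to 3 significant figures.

Since the resistors are in series they all carry the loop current I = V/R_total; the power in any one is I²R.
R_total = 3.90 + 78.4 = 82.30 Ω
I = V / R_total = 24.0 / 82.30 = 0.2916 A
P_R_b = I² × R_b = (0.2916)² × 78.4 = 6.667 W

6.67 W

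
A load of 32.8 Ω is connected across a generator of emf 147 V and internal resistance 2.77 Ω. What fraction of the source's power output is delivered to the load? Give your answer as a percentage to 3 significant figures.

Efficiency is P_load / P_total. With a series r and R sharing the same I, P = I²R for each, so η = R/(R+r).
η = R / (R + r) = 32.8 / (32.8 + 2.77) = 0.9221

92.2 %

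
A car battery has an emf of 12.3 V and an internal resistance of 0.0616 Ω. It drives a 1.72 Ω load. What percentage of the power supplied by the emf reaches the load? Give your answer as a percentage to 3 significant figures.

96.5 %

The source delivers εI, of which I²R reaches the load and I²r is lost; since I is common, η = R/(R+r).
η = R / (R + r) = 1.72 / (1.72 + 0.0616) = 0.9654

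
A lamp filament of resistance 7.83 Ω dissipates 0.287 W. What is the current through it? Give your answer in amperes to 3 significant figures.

0.191 A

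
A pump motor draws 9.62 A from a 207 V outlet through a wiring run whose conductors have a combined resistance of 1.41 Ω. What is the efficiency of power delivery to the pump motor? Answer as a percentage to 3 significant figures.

93.4 %

The wiring run carries the full 9.62 A.
P_line = I² R_line = (9.620)² × 1.41 = 130.5 W
P_source = V I = 207 × 9.620 = 1991 W; P_load = 1861 W
η = P_load / P_source = 1861 / 1991 = 0.9345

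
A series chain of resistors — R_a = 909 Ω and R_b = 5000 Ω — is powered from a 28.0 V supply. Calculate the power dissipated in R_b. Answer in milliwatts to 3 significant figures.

112 mW

Every series element carries the same I. Get I from the total resistance, then P = I² × R_b.
R_total = 909 + 5000 = 5909 Ω
I = V / R_total = 28.0 / 5909 = 0.004739 A
P_R_b = I² × R_b = (0.004739)² × 5000 = 0.1123 W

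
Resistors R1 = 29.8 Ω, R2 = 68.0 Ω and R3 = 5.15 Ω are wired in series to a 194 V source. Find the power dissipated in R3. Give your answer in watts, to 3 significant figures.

18.3 W

In a series string the same current flows through every resistor — find that current, then P = I²R for the one we want.
R_total = 29.8 + 68.0 + 5.15 = 103.0 Ω
I = V / R_total = 194 / 103.0 = 1.884 A
P_R3 = I² × R3 = (1.884)² × 5.15 = 18.29 W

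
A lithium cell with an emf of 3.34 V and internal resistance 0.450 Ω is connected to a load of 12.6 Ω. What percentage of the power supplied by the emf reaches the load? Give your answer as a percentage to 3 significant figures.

96.6 %

Efficiency is P_load / P_total. With a series r and R sharing the same I, P = I²R for each, so η = R/(R+r).
η = R / (R + r) = 12.6 / (12.6 + 0.450) = 0.9655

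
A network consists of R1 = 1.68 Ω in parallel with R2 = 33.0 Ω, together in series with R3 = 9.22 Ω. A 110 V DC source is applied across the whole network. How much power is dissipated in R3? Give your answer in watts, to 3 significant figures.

Collapse the R1‖R2 pair into one equivalent R_p; then R_p and R3 form a series string.
R_p = (1.68×33.0)/(1.68+33.0) = 1.599 Ω
R_total = R_p + 9.22 = 1.599 + 9.22 = 10.82 Ω
I = V / R_total = 110 / 10.82 = 10.17 A
All the supply current flows through R3; use P = I²R3.
P_R3 = (10.17)² × 9.22 = 953.2 W

953 W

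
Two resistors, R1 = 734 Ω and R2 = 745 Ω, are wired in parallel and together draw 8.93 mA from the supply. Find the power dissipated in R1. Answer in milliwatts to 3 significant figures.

14.9 mW

Parallel branches share V, not I — compute V via R_eq, then use V²/R for the target branch.
1/R_eq = 1/734 + 1/745 ⇒ R_eq = 369.7 Ω
V = I_total × R_eq = 0.008930 × 369.7 = 3.302 V
P_R1 = V² / R1 = (3.302)² / 734 = 0.01485 W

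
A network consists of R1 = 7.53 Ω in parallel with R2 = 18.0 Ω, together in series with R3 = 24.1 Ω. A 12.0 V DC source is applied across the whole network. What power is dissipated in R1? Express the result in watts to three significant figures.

0.623 W

Reduce the parallel combination to a single R_p; the circuit then becomes R_p in series with the remaining resistor.
R_p = (7.53×18.0)/(7.53+18.0) = 5.309 Ω
R_total = R_p + 24.1 = 5.309 + 24.1 = 29.41 Ω
I = V / R_total = 12.0 / 29.41 = 0.4080 A
Voltage across the parallel pair: V_p = I × R_p = 0.4080 × 5.309 = 2.166 V
Use P = V²/R for R1 with V = V_p.
P_R1 = (2.166)² / 7.53 = 0.6232 W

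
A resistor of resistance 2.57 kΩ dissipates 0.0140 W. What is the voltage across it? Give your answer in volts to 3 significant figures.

6.00 V

From P = V I = I²R = V²/R, with the two given quantities we get V = √(P R).
V = √(0.0140 × 2570) = 5.998 V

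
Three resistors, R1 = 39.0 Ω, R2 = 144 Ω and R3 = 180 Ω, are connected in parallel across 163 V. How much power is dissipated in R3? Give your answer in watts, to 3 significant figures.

148 W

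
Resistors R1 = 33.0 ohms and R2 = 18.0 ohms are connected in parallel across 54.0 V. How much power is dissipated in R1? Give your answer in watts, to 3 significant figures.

88.4 W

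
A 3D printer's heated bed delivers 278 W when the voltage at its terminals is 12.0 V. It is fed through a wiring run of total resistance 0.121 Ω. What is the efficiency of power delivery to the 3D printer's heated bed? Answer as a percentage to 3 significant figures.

81.1 %

I = P / V = 278 / 12.0 = 23.17 A through the wiring run.
P_line = I² R_line = (23.17)² × 0.121 = 64.94 W
P_source = P_load + P_line = 278.0 + 64.94 = 342.9 W
η = P_load / P_source = 278.0 / 342.9 = 0.8106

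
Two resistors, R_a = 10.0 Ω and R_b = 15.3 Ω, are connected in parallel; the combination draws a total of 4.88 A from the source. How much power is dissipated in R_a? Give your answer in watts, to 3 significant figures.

87.1 W

Parallel branches share V, not I — compute V via R_eq, then use V²/R for the target branch.
1/R_eq = 1/10.0 + 1/15.3 ⇒ R_eq = 6.047 Ω
V = I_total × R_eq = 4.880 × 6.047 = 29.51 V
P_R_a = V² / R_a = (29.51)² / 10.0 = 87.09 W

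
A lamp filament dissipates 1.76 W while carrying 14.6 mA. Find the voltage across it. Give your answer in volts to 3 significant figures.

121 V

Rearranging the power relation for the two known quantities gives V = P / I.
V = 1.76 / 0.01460 = 120.5 V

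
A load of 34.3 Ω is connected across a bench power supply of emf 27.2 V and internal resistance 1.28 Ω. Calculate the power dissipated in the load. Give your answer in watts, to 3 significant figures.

20.0 W

Load and internal resistance form a series loop — compute the loop current, then the load power via I²R.
I = ε / (r + R) = 27.2 / (1.28 + 34.3) = 0.7645 A
P_load = I² R = (0.7645)² × 34.3 = 20.05 W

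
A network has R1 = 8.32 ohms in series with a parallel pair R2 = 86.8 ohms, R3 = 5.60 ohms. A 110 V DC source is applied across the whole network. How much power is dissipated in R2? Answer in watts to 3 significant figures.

Replace R2 and R3 with their parallel equivalent so the circuit becomes R1 in series with R_p.
R_p = (86.8×5.60)/(86.8+5.60) = 5.261 Ω
R_total = 8.32 + 5.261 = 13.58 Ω
I = V / R_total = 110 / 13.58 = 8.100 A
Voltage across the parallel pair: V_p = I × R_p = 8.100 × 5.261 = 42.61 V
R2 is across V_p, so use P = V²/R for that branch.
P_R2 = (42.61)² / 86.8 = 20.92 W

20.9 W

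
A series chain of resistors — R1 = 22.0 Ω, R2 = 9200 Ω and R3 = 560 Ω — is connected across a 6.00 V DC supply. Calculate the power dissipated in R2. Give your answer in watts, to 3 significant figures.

0.00346 W

In a series string the same current flows through every resistor — find that current, then P = I²R for the one we want.
R_total = 22.0 + 9200 + 560 = 9782 Ω
I = V / R_total = 6.00 / 9782 = 0.0006134 A
P_R2 = I² × R2 = (0.0006134)² × 9200 = 0.003461 W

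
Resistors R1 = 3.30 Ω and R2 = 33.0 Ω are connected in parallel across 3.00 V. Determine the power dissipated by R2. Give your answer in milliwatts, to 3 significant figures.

273 mW

Each parallel branch sees the full supply voltage, so P = V²/R applies directly to the target branch.
P_R2 = V² / R2 = (3.00)² / 33.0 Ω = 0.2727 W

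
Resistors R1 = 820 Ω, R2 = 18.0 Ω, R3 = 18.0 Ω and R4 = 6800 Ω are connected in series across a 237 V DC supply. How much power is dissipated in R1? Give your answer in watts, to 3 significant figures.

0.786 W

Series elements share the same current, so find I first, then use P = I²R.
R_total = 820 + 18.0 + 18.0 + 6800 = 7656 Ω
I = V / R_total = 237 / 7656 = 0.03096 A
P_R1 = I² × R1 = (0.03096)² × 820 = 0.7858 W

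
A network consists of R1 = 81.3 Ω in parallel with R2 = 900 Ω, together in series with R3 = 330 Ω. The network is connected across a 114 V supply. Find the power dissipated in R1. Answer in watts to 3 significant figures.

Reduce the parallel combination to a single R_p; the circuit then becomes R_p in series with the remaining resistor.
R_p = (81.3×900)/(81.3+900) = 74.56 Ω
R_total = R_p + 330 = 74.56 + 330 = 404.6 Ω
I = V / R_total = 114 / 404.6 = 0.2818 A
Voltage across the parallel pair: V_p = I × R_p = 0.2818 × 74.56 = 21.01 V
Use P = V²/R for R1 with V = V_p.
P_R1 = (21.01)² / 81.3 = 5.430 W

5.43 W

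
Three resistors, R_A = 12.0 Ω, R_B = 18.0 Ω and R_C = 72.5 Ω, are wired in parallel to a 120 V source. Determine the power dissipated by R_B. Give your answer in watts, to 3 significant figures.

800 W

Parallel branches share the same voltage; P = V²/R gives the branch power in one step.
P_R_B = V² / R_B = (120)² / 18.0 Ω = 800.0 W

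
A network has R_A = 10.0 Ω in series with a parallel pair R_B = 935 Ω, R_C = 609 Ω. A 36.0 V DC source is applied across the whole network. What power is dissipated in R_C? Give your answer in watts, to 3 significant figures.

First combine the parallel branches into one equivalent R_p, then R_A + R_p is a series pair.
R_p = (935×609)/(935+609) = 368.8 Ω
R_total = 10.0 + 368.8 = 378.8 Ω
I = V / R_total = 36.0 / 378.8 = 0.09504 A
Voltage across the parallel pair: V_p = I × R_p = 0.09504 × 368.8 = 35.05 V
R_C is across V_p, so use P = V²/R for that branch.
P_R_C = (35.05)² / 609 = 2.017 W

2.02 W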